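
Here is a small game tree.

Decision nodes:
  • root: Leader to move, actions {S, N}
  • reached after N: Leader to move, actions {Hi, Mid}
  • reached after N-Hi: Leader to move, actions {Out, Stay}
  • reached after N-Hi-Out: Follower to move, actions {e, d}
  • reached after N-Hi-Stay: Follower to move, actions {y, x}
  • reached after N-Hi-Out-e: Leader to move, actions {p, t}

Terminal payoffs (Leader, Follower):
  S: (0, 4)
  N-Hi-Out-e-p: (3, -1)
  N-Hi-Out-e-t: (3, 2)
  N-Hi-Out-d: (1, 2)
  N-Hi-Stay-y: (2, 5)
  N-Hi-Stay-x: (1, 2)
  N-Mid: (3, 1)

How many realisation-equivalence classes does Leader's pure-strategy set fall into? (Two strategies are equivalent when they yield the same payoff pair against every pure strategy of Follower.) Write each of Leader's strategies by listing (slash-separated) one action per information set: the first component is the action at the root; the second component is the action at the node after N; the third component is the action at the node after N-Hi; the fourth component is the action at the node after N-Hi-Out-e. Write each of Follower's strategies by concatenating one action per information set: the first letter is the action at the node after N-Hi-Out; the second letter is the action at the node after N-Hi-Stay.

Leader has 16 pure strategies: S/Hi/Out/p, S/Hi/Out/t, S/Hi/Stay/p, S/Hi/Stay/t, S/Mid/Out/p, S/Mid/Out/t, S/Mid/Stay/p, S/Mid/Stay/t, N/Hi/Out/p, N/Hi/Out/t, N/Hi/Stay/p, N/Hi/Stay/t, N/Mid/Out/p, N/Mid/Out/t, N/Mid/Stay/p, N/Mid/Stay/t. Columns: ey, ex, dy, dx.
{S/Hi/Out/p, S/Hi/Out/t, S/Hi/Stay/p, S/Hi/Stay/t, S/Mid/Out/p, S/Mid/Out/t, S/Mid/Stay/p, S/Mid/Stay/t} → row (0,4) (0,4) (0,4) (0,4)
{N/Hi/Out/p} → row (3,-1) (3,-1) (1,2) (1,2)
{N/Hi/Out/t} → row (3,2) (3,2) (1,2) (1,2)
{N/Hi/Stay/p, N/Hi/Stay/t} → row (2,5) (1,2) (2,5) (1,2)
{N/Mid/Out/p, N/Mid/Out/t, N/Mid/Stay/p, N/Mid/Stay/t} → row (3,1) (3,1) (3,1) (3,1)
That's 5 distinct rows out of 16 strategies.

5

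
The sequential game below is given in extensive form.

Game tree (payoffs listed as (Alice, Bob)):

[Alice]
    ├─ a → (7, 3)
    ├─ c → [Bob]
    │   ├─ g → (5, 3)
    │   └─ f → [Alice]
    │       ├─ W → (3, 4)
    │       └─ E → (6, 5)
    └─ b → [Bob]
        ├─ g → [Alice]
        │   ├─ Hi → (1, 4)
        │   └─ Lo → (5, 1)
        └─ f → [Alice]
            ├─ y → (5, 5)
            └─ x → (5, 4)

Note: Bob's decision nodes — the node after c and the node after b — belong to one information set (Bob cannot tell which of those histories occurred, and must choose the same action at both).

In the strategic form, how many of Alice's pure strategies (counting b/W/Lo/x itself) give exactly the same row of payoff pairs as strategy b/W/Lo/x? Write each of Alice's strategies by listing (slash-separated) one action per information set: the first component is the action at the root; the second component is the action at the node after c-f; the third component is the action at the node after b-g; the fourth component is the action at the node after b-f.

2

Row for b/W/Lo/x (columns g, f): (5,1) (5,4).
Under b/W/Lo/x, Alice's choice at the node after c-f can never be reached regardless of what Bob does, so varying those choices leaves every outcome unchanged.
Holding the reachable choices fixed and varying the unreachable one freely already gives 2 equivalent strategies.
No other strategy reproduces this row, so those 2 are the full class: b/W/Lo/x, b/E/Lo/x.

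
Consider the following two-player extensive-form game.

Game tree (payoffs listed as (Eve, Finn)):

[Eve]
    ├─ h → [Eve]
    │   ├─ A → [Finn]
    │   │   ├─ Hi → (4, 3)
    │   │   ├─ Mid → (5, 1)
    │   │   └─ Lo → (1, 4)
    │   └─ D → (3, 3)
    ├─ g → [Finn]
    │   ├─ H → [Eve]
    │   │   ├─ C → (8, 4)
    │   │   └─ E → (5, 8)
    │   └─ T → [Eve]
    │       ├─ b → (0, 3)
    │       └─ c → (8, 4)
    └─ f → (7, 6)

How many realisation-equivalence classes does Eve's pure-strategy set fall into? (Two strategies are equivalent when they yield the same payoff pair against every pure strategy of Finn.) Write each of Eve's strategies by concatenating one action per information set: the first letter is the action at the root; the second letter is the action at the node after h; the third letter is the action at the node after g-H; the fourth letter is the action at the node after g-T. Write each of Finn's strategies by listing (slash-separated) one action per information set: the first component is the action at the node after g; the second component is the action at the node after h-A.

Eve has 24 pure strategies: hACb, hACc, hAEb, hAEc, hDCb, hDCc, hDEb, hDEc, gACb, gACc, gAEb, gAEc, gDCb, gDCc, gDEb, gDEc, fACb, fACc, fAEb, fAEc, fDCb, fDCc, fDEb, fDEc. Columns: H/Hi, H/Mid, H/Lo, T/Hi, T/Mid, T/Lo.
{hACb, hACc, hAEb, hAEc} → row (4,3) (5,1) (1,4) (4,3) (5,1) (1,4)
{hDCb, hDCc, hDEb, hDEc} → row (3,3) (3,3) (3,3) (3,3) (3,3) (3,3)
{gACb, gDCb} → row (8,4) (8,4) (8,4) (0,3) (0,3) (0,3)
{gACc, gDCc} → row (8,4) (8,4) (8,4) (8,4) (8,4) (8,4)
{gAEb, gDEb} → row (5,8) (5,8) (5,8) (0,3) (0,3) (0,3)
{gAEc, gDEc} → row (5,8) (5,8) (5,8) (8,4) (8,4) (8,4)
{fACb, fACc, fAEb, fAEc, fDCb, fDCc, fDEb, fDEc} → row (7,6) (7,6) (7,6) (7,6) (7,6) (7,6)
That's 7 distinct rows out of 24 strategies.

7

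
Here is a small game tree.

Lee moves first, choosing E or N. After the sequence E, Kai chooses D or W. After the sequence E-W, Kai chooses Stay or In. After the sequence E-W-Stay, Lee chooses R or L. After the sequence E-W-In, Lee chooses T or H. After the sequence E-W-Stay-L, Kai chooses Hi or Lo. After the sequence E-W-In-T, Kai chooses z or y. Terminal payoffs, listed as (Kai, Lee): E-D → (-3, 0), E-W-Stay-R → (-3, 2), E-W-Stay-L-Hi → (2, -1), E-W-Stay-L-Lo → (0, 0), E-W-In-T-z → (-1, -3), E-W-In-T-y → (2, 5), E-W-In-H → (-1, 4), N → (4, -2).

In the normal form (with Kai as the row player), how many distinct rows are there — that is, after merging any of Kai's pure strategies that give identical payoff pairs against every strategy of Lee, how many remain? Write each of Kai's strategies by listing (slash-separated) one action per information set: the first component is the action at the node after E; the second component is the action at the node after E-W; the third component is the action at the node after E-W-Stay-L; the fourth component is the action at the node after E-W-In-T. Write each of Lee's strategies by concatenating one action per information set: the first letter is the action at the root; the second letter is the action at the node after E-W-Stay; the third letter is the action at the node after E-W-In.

5

Kai has 16 pure strategies: D/Stay/Hi/z, D/Stay/Hi/y, D/Stay/Lo/z, D/Stay/Lo/y, D/In/Hi/z, D/In/Hi/y, D/In/Lo/z, D/In/Lo/y, W/Stay/Hi/z, W/Stay/Hi/y, W/Stay/Lo/z, W/Stay/Lo/y, W/In/Hi/z, W/In/Hi/y, W/In/Lo/z, W/In/Lo/y. Columns: ERT, ERH, ELT, ELH, NRT, NRH, NLT, NLH.
{D/Stay/Hi/z, D/Stay/Hi/y, D/Stay/Lo/z, D/Stay/Lo/y, D/In/Hi/z, D/In/Hi/y, D/In/Lo/z, D/In/Lo/y} → row (-3,0) (-3,0) (-3,0) (-3,0) (4,-2) (4,-2) (4,-2) (4,-2)
{W/Stay/Hi/z, W/Stay/Hi/y} → row (-3,2) (-3,2) (2,-1) (2,-1) (4,-2) (4,-2) (4,-2) (4,-2)
{W/Stay/Lo/z, W/Stay/Lo/y} → row (-3,2) (-3,2) (0,0) (0,0) (4,-2) (4,-2) (4,-2) (4,-2)
{W/In/Hi/z, W/In/Lo/z} → row (-1,-3) (-1,4) (-1,-3) (-1,4) (4,-2) (4,-2) (4,-2) (4,-2)
{W/In/Hi/y, W/In/Lo/y} → row (2,5) (-1,4) (2,5) (-1,4) (4,-2) (4,-2) (4,-2) (4,-2)
That's 5 distinct rows out of 16 strategies.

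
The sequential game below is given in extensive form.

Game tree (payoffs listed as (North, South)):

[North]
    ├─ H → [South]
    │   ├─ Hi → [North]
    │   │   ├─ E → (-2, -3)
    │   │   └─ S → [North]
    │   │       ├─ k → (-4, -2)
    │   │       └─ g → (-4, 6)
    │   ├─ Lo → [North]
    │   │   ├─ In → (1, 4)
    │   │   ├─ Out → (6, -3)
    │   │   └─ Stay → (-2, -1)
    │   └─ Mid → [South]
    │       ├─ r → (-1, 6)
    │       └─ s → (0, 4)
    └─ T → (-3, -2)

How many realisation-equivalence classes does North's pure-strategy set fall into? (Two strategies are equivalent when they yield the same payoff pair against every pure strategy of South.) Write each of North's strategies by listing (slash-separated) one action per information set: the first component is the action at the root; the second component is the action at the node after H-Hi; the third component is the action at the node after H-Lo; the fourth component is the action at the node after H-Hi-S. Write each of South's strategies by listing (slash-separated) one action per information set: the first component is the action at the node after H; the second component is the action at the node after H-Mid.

North has 24 pure strategies: H/E/In/k, H/E/In/g, H/E/Out/k, H/E/Out/g, H/E/Stay/k, H/E/Stay/g, H/S/In/k, H/S/In/g, H/S/Out/k, H/S/Out/g, H/S/Stay/k, H/S/Stay/g, T/E/In/k, T/E/In/g, T/E/Out/k, T/E/Out/g, T/E/Stay/k, T/E/Stay/g, T/S/In/k, T/S/In/g, T/S/Out/k, T/S/Out/g, T/S/Stay/k, T/S/Stay/g. Columns: Hi/r, Hi/s, Lo/r, Lo/s, Mid/r, Mid/s.
{H/E/In/k, H/E/In/g} → row (-2,-3) (-2,-3) (1,4) (1,4) (-1,6) (0,4)
{H/E/Out/k, H/E/Out/g} → row (-2,-3) (-2,-3) (6,-3) (6,-3) (-1,6) (0,4)
{H/E/Stay/k, H/E/Stay/g} → row (-2,-3) (-2,-3) (-2,-1) (-2,-1) (-1,6) (0,4)
{H/S/In/k} → row (-4,-2) (-4,-2) (1,4) (1,4) (-1,6) (0,4)
{H/S/In/g} → row (-4,6) (-4,6) (1,4) (1,4) (-1,6) (0,4)
{H/S/Out/k} → row (-4,-2) (-4,-2) (6,-3) (6,-3) (-1,6) (0,4)
{H/S/Out/g} → row (-4,6) (-4,6) (6,-3) (6,-3) (-1,6) (0,4)
{H/S/Stay/k} → row (-4,-2) (-4,-2) (-2,-1) (-2,-1) (-1,6) (0,4)
{H/S/Stay/g} → row (-4,6) (-4,6) (-2,-1) (-2,-1) (-1,6) (0,4)
{T/E/In/k, T/E/In/g, T/E/Out/k, T/E/Out/g, T/E/Stay/k, T/E/Stay/g, T/S/In/k, T/S/In/g, T/S/Out/k, T/S/Out/g, T/S/Stay/k, T/S/Stay/g} → row (-3,-2) (-3,-2) (-3,-2) (-3,-2) (-3,-2) (-3,-2)
That's 10 distinct rows out of 24 strategies.

10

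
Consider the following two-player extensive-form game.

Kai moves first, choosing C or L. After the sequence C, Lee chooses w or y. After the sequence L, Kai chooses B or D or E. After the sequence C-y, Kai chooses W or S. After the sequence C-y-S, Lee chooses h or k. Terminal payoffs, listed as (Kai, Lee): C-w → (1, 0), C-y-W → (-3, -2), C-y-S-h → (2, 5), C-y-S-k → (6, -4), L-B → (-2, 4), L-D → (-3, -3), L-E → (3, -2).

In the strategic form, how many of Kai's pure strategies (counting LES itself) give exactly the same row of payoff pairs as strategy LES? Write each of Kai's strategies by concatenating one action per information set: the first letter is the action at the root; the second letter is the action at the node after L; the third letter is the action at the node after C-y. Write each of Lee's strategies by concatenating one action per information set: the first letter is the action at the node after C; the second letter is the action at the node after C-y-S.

Row for LES (columns wh, wk, yh, yk): (3,-2) (3,-2) (3,-2) (3,-2).
Under LES, Kai's choice at the node after C-y can never be reached regardless of what Lee does, so varying those choices leaves every outcome unchanged.
Holding the reachable choices fixed and varying the unreachable one freely already gives 2 equivalent strategies.
No other strategy reproduces this row, so those 2 are the full class: LEW, LES.

2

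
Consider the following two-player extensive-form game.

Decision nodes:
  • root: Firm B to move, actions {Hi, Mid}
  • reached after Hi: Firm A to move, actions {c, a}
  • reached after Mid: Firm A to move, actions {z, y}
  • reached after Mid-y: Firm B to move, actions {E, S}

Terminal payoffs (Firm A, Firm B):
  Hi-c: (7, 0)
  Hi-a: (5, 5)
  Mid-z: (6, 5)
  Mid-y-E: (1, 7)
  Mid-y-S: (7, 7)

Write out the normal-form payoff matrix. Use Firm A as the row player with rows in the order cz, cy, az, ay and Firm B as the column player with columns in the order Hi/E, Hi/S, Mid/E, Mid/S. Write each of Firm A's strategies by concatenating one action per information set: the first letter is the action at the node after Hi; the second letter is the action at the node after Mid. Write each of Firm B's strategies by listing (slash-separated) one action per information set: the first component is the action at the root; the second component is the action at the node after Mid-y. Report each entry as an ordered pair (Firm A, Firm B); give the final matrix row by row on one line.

cz: (7,0) (7,0) (6,5) (6,5) | cy: (7,0) (7,0) (1,7) (7,7) | az: (5,5) (5,5) (6,5) (6,5) | ay: (5,5) (5,5) (1,7) (7,7)

Row cz: Hi/E→(7,0), Hi/S→(7,0), Mid/E→(6,5), Mid/S→(6,5)
Row cy: Hi/E→(7,0), Hi/S→(7,0), Mid/E→(1,7), Mid/S→(7,7)
Row az: Hi/E→(5,5), Hi/S→(5,5), Mid/E→(6,5), Mid/S→(6,5)
Row ay: Hi/E→(5,5), Hi/S→(5,5), Mid/E→(1,7), Mid/S→(7,7)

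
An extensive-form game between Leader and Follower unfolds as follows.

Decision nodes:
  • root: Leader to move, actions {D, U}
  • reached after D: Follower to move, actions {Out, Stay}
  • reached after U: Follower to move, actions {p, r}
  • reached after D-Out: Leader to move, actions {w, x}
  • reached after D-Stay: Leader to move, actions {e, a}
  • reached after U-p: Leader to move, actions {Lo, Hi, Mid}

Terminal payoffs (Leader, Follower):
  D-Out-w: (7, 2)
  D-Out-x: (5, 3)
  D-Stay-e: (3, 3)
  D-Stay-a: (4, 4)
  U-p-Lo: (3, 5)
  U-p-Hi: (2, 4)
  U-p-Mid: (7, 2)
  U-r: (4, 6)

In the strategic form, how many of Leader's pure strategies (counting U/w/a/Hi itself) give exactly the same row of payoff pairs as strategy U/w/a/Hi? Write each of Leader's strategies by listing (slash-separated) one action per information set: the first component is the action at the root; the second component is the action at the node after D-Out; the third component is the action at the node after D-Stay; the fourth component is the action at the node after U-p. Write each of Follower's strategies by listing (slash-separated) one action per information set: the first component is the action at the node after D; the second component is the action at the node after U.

Row for U/w/a/Hi (columns Out/p, Out/r, Stay/p, Stay/r): (2,4) (4,6) (2,4) (4,6).
Under U/w/a/Hi, Leader's choice at the node after D-Out and at the node after D-Stay can never be reached regardless of what Follower does, so varying those choices leaves every outcome unchanged.
Holding the reachable choices fixed and varying the unreachable ones freely already gives 2 × 2 = 4 equivalent strategies.
No other strategy reproduces this row, so those 4 are the full class: U/w/e/Hi, U/w/a/Hi, U/x/e/Hi, U/x/a/Hi.

4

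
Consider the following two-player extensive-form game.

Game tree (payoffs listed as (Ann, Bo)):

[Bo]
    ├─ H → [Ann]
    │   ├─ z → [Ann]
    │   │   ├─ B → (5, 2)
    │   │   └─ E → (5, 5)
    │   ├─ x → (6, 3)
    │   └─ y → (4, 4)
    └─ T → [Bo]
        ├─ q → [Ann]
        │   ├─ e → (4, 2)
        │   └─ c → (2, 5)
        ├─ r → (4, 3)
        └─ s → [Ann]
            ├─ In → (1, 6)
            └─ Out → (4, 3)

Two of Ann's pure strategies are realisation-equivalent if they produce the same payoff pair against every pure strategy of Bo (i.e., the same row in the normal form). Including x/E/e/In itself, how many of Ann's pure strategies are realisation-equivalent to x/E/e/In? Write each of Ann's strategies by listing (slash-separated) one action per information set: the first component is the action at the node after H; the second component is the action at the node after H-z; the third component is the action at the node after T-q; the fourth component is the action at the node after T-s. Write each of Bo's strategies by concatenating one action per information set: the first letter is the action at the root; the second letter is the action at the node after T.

2

Row for x/E/e/In (columns Hq, Hr, Hs, Tq, Tr, Ts): (6,3) (6,3) (6,3) (4,2) (4,3) (1,6).
Under x/E/e/In, Ann's choice at the node after H-z can never be reached regardless of what Bo does, so varying those choices leaves every outcome unchanged.
Holding the reachable choices fixed and varying the unreachable one freely already gives 2 equivalent strategies.
No other strategy reproduces this row, so those 2 are the full class: x/B/e/In, x/E/e/In.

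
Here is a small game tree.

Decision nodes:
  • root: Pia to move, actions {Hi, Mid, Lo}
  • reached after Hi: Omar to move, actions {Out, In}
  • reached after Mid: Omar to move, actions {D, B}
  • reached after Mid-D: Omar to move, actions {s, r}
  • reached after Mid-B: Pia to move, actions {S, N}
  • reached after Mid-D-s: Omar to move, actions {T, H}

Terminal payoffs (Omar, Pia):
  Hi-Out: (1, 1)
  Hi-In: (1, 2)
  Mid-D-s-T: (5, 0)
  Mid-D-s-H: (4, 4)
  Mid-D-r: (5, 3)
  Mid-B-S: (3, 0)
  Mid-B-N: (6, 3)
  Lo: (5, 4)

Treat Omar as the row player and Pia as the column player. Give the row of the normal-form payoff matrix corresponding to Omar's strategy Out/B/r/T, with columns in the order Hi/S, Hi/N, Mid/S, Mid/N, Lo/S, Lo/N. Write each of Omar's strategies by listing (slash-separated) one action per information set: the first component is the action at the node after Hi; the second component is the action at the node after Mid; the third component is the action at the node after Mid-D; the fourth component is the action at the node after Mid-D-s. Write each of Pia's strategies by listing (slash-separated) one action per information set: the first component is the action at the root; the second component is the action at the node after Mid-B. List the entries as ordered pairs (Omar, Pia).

(1,1) (1,1) (3,0) (6,3) (5,4) (5,4)

vs Hi/S: Pia plays Hi → Omar plays Out at [Hi] → (1, 1)
vs Hi/N: Pia plays Hi → Omar plays Out at [Hi] → (1, 1)
vs Mid/S: Pia plays Mid → Omar plays B at [Mid] → Pia plays S at [Mid-B] → (3, 0)
vs Mid/N: Pia plays Mid → Omar plays B at [Mid] → Pia plays N at [Mid-B] → (6, 3)
vs Lo/S: Pia plays Lo → (5, 4)
vs Lo/N: Pia plays Lo → (5, 4)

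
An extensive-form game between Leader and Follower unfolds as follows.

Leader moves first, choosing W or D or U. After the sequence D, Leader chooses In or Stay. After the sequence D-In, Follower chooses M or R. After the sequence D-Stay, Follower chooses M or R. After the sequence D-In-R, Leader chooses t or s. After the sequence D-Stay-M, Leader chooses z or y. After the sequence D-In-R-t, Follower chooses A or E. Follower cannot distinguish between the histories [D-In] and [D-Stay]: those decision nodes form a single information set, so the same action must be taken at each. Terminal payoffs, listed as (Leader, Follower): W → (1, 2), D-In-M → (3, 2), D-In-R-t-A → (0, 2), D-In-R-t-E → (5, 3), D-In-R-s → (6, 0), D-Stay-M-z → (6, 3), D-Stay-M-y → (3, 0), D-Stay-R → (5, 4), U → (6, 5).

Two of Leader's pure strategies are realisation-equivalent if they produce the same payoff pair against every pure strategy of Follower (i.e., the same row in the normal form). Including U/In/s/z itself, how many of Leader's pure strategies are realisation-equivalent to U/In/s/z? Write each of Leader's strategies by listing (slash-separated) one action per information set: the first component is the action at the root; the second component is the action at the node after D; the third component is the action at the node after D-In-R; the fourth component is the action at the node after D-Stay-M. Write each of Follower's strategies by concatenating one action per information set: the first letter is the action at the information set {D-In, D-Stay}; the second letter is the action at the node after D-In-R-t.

Row for U/In/s/z (columns MA, ME, RA, RE): (6,5) (6,5) (6,5) (6,5).
Under U/In/s/z, Leader's choice at the node after D and at the node after D-In-R and at the node after D-Stay-M can never be reached regardless of what Follower does, so varying those choices leaves every outcome unchanged.
Holding the reachable choices fixed and varying the unreachable ones freely already gives 2 × 2 × 2 = 8 equivalent strategies.
No other strategy reproduces this row, so those 8 are the full class: U/In/t/z, U/In/t/y, U/In/s/z, U/In/s/y, U/Stay/t/z, U/Stay/t/y, U/Stay/s/z, U/Stay/s/y.

8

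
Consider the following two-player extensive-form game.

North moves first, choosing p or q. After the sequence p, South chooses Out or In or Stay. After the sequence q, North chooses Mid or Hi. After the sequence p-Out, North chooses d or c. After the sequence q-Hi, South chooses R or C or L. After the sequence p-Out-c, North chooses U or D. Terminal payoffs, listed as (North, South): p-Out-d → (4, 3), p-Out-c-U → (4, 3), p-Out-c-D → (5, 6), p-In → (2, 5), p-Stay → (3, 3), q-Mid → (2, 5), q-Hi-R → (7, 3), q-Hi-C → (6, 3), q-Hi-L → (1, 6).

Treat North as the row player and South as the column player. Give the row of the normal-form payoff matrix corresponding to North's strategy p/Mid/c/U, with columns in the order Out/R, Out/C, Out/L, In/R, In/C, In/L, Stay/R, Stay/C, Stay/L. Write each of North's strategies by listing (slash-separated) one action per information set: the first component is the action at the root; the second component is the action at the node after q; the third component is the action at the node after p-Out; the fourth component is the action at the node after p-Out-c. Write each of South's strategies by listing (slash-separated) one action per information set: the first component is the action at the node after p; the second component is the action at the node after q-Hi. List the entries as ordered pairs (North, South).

(4,3) (4,3) (4,3) (2,5) (2,5) (2,5) (3,3) (3,3) (3,3)

vs Out/R: North plays p → South plays Out at [p] → North plays c at [p-Out] → North plays U at [p-Out-c] → (4, 3)
vs Out/C: North plays p → South plays Out at [p] → North plays c at [p-Out] → North plays U at [p-Out-c] → (4, 3)
vs Out/L: North plays p → South plays Out at [p] → North plays c at [p-Out] → North plays U at [p-Out-c] → (4, 3)
vs In/R: North plays p → South plays In at [p] → (2, 5)
vs In/C: North plays p → South plays In at [p] → (2, 5)
vs In/L: North plays p → South plays In at [p] → (2, 5)
vs Stay/R: North plays p → South plays Stay at [p] → (3, 3)
vs Stay/C: North plays p → South plays Stay at [p] → (3, 3)
vs Stay/L: North plays p → South plays Stay at [p] → (3, 3)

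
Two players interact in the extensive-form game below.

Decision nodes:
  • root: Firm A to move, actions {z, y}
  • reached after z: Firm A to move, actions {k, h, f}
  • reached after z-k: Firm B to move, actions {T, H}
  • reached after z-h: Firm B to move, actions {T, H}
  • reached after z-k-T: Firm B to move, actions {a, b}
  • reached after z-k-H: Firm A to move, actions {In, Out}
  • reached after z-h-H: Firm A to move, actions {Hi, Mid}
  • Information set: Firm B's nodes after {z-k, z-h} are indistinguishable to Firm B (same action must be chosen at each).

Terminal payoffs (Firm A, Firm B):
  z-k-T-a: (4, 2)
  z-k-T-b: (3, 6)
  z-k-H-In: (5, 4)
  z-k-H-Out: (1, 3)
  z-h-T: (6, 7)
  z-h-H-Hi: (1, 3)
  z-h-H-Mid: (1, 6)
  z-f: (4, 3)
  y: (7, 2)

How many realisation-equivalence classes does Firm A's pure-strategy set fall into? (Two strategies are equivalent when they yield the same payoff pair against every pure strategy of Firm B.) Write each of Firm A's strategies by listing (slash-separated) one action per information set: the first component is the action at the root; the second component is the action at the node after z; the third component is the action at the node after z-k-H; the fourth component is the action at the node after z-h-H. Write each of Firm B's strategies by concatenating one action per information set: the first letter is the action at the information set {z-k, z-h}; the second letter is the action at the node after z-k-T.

Firm A has 24 pure strategies: z/k/In/Hi, z/k/In/Mid, z/k/Out/Hi, z/k/Out/Mid, z/h/In/Hi, z/h/In/Mid, z/h/Out/Hi, z/h/Out/Mid, z/f/In/Hi, z/f/In/Mid, z/f/Out/Hi, z/f/Out/Mid, y/k/In/Hi, y/k/In/Mid, y/k/Out/Hi, y/k/Out/Mid, y/h/In/Hi, y/h/In/Mid, y/h/Out/Hi, y/h/Out/Mid, y/f/In/Hi, y/f/In/Mid, y/f/Out/Hi, y/f/Out/Mid. Columns: Ta, Tb, Ha, Hb.
{z/k/In/Hi, z/k/In/Mid} → row (4,2) (3,6) (5,4) (5,4)
{z/k/Out/Hi, z/k/Out/Mid} → row (4,2) (3,6) (1,3) (1,3)
{z/h/In/Hi, z/h/Out/Hi} → row (6,7) (6,7) (1,3) (1,3)
{z/h/In/Mid, z/h/Out/Mid} → row (6,7) (6,7) (1,6) (1,6)
{z/f/In/Hi, z/f/In/Mid, z/f/Out/Hi, z/f/Out/Mid} → row (4,3) (4,3) (4,3) (4,3)
{y/k/In/Hi, y/k/In/Mid, y/k/Out/Hi, y/k/Out/Mid, y/h/In/Hi, y/h/In/Mid, y/h/Out/Hi, y/h/Out/Mid, y/f/In/Hi, y/f/In/Mid, y/f/Out/Hi, y/f/Out/Mid} → row (7,2) (7,2) (7,2) (7,2)
That's 6 distinct rows out of 24 strategies.

6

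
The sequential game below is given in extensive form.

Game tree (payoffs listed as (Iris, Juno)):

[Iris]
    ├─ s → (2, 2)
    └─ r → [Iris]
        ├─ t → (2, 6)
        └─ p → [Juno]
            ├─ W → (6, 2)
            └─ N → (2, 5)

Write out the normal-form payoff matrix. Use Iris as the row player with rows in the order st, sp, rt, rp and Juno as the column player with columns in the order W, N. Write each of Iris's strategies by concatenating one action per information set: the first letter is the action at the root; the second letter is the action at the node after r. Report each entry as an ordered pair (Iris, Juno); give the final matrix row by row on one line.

st: (2,2) (2,2) | sp: (2,2) (2,2) | rt: (2,6) (2,6) | rp: (6,2) (2,5)

Row st: W→(2,2), N→(2,2)
Row sp: W→(2,2), N→(2,2)
Row rt: W→(2,6), N→(2,6)
Row rp: W→(6,2), N→(2,5)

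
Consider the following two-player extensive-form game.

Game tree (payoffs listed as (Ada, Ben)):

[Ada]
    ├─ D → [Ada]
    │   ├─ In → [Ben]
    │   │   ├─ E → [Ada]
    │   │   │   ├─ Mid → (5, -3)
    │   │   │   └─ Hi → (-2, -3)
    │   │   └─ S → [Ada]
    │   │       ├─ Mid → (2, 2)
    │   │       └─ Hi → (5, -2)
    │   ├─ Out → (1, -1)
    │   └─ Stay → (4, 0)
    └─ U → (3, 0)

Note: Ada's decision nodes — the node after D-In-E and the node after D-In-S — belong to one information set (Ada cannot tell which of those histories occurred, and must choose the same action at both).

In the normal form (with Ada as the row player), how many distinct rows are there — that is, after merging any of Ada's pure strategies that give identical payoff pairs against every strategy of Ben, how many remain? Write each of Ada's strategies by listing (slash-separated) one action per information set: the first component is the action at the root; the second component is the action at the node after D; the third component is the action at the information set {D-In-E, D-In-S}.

Ada has 12 pure strategies: D/In/Mid, D/In/Hi, D/Out/Mid, D/Out/Hi, D/Stay/Mid, D/Stay/Hi, U/In/Mid, U/In/Hi, U/Out/Mid, U/Out/Hi, U/Stay/Mid, U/Stay/Hi. Columns: E, S.
{D/In/Mid} → row (5,-3) (2,2)
{D/In/Hi} → row (-2,-3) (5,-2)
{D/Out/Mid, D/Out/Hi} → row (1,-1) (1,-1)
{D/Stay/Mid, D/Stay/Hi} → row (4,0) (4,0)
{U/In/Mid, U/In/Hi, U/Out/Mid, U/Out/Hi, U/Stay/Mid, U/Stay/Hi} → row (3,0) (3,0)
That's 5 distinct rows out of 12 strategies.

5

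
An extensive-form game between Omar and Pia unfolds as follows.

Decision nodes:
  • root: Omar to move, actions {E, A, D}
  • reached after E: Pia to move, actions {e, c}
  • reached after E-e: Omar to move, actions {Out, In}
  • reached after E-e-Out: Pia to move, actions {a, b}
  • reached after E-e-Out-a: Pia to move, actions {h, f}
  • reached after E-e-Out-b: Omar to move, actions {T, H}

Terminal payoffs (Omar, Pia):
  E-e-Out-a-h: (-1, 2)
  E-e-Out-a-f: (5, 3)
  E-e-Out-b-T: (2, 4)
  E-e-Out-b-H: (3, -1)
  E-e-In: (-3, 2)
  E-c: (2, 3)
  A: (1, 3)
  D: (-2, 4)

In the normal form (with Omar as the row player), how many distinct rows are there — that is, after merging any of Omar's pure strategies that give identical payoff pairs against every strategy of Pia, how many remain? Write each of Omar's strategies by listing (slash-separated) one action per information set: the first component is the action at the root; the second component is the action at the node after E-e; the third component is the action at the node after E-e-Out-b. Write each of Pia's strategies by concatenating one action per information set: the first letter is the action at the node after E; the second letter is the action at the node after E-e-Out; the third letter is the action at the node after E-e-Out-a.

5

Omar has 12 pure strategies: E/Out/T, E/Out/H, E/In/T, E/In/H, A/Out/T, A/Out/H, A/In/T, A/In/H, D/Out/T, D/Out/H, D/In/T, D/In/H. Columns: eah, eaf, ebh, ebf, cah, caf, cbh, cbf.
{E/Out/T} → row (-1,2) (5,3) (2,4) (2,4) (2,3) (2,3) (2,3) (2,3)
{E/Out/H} → row (-1,2) (5,3) (3,-1) (3,-1) (2,3) (2,3) (2,3) (2,3)
{E/In/T, E/In/H} → row (-3,2) (-3,2) (-3,2) (-3,2) (2,3) (2,3) (2,3) (2,3)
{A/Out/T, A/Out/H, A/In/T, A/In/H} → row (1,3) (1,3) (1,3) (1,3) (1,3) (1,3) (1,3) (1,3)
{D/Out/T, D/Out/H, D/In/T, D/In/H} → row (-2,4) (-2,4) (-2,4) (-2,4) (-2,4) (-2,4) (-2,4) (-2,4)
That's 5 distinct rows out of 12 strategies.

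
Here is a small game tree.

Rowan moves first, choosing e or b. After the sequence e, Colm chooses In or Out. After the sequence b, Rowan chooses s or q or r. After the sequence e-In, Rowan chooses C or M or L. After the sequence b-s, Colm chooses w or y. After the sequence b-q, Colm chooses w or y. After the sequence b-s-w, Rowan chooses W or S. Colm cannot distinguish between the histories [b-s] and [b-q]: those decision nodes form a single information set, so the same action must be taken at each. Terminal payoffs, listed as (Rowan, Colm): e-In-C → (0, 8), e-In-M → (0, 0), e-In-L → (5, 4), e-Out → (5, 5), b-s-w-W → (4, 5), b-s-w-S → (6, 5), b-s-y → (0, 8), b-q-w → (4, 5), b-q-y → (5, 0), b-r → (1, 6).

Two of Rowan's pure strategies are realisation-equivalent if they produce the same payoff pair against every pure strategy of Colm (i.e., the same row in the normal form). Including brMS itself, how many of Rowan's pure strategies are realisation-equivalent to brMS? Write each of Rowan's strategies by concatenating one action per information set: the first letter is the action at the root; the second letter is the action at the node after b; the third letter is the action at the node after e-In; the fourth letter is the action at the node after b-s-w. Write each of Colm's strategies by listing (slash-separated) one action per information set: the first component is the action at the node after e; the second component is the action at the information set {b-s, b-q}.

Row for brMS (columns In/w, In/y, Out/w, Out/y): (1,6) (1,6) (1,6) (1,6).
Under brMS, Rowan's choice at the node after e-In and at the node after b-s-w can never be reached regardless of what Colm does, so varying those choices leaves every outcome unchanged.
Holding the reachable choices fixed and varying the unreachable ones freely already gives 3 × 2 = 6 equivalent strategies.
No other strategy reproduces this row, so those 6 are the full class: brCW, brCS, brMW, brMS, brLW, brLS.

6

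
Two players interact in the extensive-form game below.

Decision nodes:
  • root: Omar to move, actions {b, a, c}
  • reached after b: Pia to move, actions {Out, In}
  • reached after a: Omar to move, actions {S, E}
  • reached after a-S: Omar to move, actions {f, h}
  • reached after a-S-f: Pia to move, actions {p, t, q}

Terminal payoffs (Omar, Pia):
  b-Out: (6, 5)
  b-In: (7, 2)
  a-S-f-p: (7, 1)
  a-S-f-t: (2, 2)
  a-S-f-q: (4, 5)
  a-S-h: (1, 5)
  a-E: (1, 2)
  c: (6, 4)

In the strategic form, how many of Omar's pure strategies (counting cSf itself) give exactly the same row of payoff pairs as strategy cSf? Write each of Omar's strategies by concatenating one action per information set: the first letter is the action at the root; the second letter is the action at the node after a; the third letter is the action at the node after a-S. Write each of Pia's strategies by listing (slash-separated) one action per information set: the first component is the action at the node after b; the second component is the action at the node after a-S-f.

Row for cSf (columns Out/p, Out/t, Out/q, In/p, In/t, In/q): (6,4) (6,4) (6,4) (6,4) (6,4) (6,4).
Under cSf, Omar's choice at the node after a and at the node after a-S can never be reached regardless of what Pia does, so varying those choices leaves every outcome unchanged.
Holding the reachable choices fixed and varying the unreachable ones freely already gives 2 × 2 = 4 equivalent strategies.
No other strategy reproduces this row, so those 4 are the full class: cSf, cSh, cEf, cEh.

4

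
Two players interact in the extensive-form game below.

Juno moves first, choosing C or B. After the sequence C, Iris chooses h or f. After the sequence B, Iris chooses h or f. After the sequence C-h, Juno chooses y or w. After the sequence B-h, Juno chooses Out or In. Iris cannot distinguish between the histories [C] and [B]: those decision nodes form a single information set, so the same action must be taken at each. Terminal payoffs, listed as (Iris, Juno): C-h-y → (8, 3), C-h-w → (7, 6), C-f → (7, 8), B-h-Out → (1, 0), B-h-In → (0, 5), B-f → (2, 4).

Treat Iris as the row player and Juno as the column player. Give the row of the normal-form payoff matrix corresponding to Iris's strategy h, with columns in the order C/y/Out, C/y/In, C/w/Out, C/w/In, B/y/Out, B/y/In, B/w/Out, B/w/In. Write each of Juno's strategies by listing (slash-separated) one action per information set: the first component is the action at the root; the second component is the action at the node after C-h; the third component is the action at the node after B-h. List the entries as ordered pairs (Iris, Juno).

(8,3) (8,3) (7,6) (7,6) (1,0) (0,5) (1,0) (0,5)

vs C/y/Out: Juno plays C → Iris plays h at [C] → Juno plays y at [C-h] → (8, 3)
vs C/y/In: Juno plays C → Iris plays h at [C] → Juno plays y at [C-h] → (8, 3)
vs C/w/Out: Juno plays C → Iris plays h at [C] → Juno plays w at [C-h] → (7, 6)
vs C/w/In: Juno plays C → Iris plays h at [C] → Juno plays w at [C-h] → (7, 6)
vs B/y/Out: Juno plays B → Iris plays h at [B] → Juno plays Out at [B-h] → (1, 0)
vs B/y/In: Juno plays B → Iris plays h at [B] → Juno plays In at [B-h] → (0, 5)
vs B/w/Out: Juno plays B → Iris plays h at [B] → Juno plays Out at [B-h] → (1, 0)
vs B/w/In: Juno plays B → Iris plays h at [B] → Juno plays In at [B-h] → (0, 5)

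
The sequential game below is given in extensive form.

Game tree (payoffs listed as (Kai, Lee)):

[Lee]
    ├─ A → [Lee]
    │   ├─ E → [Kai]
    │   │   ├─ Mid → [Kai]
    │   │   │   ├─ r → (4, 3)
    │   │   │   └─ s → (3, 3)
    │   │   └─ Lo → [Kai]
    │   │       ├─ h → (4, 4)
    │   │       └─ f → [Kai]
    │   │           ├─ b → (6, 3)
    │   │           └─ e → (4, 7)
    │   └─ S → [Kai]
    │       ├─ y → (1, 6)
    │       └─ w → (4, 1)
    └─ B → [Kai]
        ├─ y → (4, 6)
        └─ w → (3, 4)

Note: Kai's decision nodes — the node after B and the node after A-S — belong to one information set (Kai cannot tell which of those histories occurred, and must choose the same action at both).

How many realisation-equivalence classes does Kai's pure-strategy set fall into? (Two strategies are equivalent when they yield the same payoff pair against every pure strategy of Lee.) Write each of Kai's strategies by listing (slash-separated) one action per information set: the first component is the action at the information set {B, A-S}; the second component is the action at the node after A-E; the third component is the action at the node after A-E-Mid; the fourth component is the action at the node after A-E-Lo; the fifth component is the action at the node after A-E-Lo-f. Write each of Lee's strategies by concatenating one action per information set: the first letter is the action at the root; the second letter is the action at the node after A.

10

Kai has 32 pure strategies: y/Mid/r/h/b, y/Mid/r/h/e, y/Mid/r/f/b, y/Mid/r/f/e, y/Mid/s/h/b, y/Mid/s/h/e, y/Mid/s/f/b, y/Mid/s/f/e, y/Lo/r/h/b, y/Lo/r/h/e, y/Lo/r/f/b, y/Lo/r/f/e, y/Lo/s/h/b, y/Lo/s/h/e, y/Lo/s/f/b, y/Lo/s/f/e, w/Mid/r/h/b, w/Mid/r/h/e, w/Mid/r/f/b, w/Mid/r/f/e, w/Mid/s/h/b, w/Mid/s/h/e, w/Mid/s/f/b, w/Mid/s/f/e, w/Lo/r/h/b, w/Lo/r/h/e, w/Lo/r/f/b, w/Lo/r/f/e, w/Lo/s/h/b, w/Lo/s/h/e, w/Lo/s/f/b, w/Lo/s/f/e. Columns: AE, AS, BE, BS.
{y/Mid/r/h/b, y/Mid/r/h/e, y/Mid/r/f/b, y/Mid/r/f/e} → row (4,3) (1,6) (4,6) (4,6)
{y/Mid/s/h/b, y/Mid/s/h/e, y/Mid/s/f/b, y/Mid/s/f/e} → row (3,3) (1,6) (4,6) (4,6)
{y/Lo/r/h/b, y/Lo/r/h/e, y/Lo/s/h/b, y/Lo/s/h/e} → row (4,4) (1,6) (4,6) (4,6)
{y/Lo/r/f/b, y/Lo/s/f/b} → row (6,3) (1,6) (4,6) (4,6)
{y/Lo/r/f/e, y/Lo/s/f/e} → row (4,7) (1,6) (4,6) (4,6)
{w/Mid/r/h/b, w/Mid/r/h/e, w/Mid/r/f/b, w/Mid/r/f/e} → row (4,3) (4,1) (3,4) (3,4)
{w/Mid/s/h/b, w/Mid/s/h/e, w/Mid/s/f/b, w/Mid/s/f/e} → row (3,3) (4,1) (3,4) (3,4)
{w/Lo/r/h/b, w/Lo/r/h/e, w/Lo/s/h/b, w/Lo/s/h/e} → row (4,4) (4,1) (3,4) (3,4)
{w/Lo/r/f/b, w/Lo/s/f/b} → row (6,3) (4,1) (3,4) (3,4)
{w/Lo/r/f/e, w/Lo/s/f/e} → row (4,7) (4,1) (3,4) (3,4)
That's 10 distinct rows out of 32 strategies.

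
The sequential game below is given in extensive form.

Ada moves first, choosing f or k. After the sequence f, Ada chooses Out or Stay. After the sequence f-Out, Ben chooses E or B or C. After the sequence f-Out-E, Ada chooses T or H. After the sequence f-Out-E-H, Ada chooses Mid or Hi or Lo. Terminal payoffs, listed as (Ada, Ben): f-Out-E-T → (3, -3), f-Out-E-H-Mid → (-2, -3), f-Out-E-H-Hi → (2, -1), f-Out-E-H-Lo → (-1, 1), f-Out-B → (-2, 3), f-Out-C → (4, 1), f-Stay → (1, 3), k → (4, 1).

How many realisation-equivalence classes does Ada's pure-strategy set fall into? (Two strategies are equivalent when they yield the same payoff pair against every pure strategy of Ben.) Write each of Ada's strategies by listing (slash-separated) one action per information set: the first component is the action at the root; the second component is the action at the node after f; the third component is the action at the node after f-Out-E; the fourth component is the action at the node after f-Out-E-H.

Ada has 24 pure strategies: f/Out/T/Mid, f/Out/T/Hi, f/Out/T/Lo, f/Out/H/Mid, f/Out/H/Hi, f/Out/H/Lo, f/Stay/T/Mid, f/Stay/T/Hi, f/Stay/T/Lo, f/Stay/H/Mid, f/Stay/H/Hi, f/Stay/H/Lo, k/Out/T/Mid, k/Out/T/Hi, k/Out/T/Lo, k/Out/H/Mid, k/Out/H/Hi, k/Out/H/Lo, k/Stay/T/Mid, k/Stay/T/Hi, k/Stay/T/Lo, k/Stay/H/Mid, k/Stay/H/Hi, k/Stay/H/Lo. Columns: E, B, C.
{f/Out/T/Mid, f/Out/T/Hi, f/Out/T/Lo} → row (3,-3) (-2,3) (4,1)
{f/Out/H/Mid} → row (-2,-3) (-2,3) (4,1)
{f/Out/H/Hi} → row (2,-1) (-2,3) (4,1)
{f/Out/H/Lo} → row (-1,1) (-2,3) (4,1)
{f/Stay/T/Mid, f/Stay/T/Hi, f/Stay/T/Lo, f/Stay/H/Mid, f/Stay/H/Hi, f/Stay/H/Lo} → row (1,3) (1,3) (1,3)
{k/Out/T/Mid, k/Out/T/Hi, k/Out/T/Lo, k/Out/H/Mid, k/Out/H/Hi, k/Out/H/Lo, k/Stay/T/Mid, k/Stay/T/Hi, k/Stay/T/Lo, k/Stay/H/Mid, k/Stay/H/Hi, k/Stay/H/Lo} → row (4,1) (4,1) (4,1)
That's 6 distinct rows out of 24 strategies.

6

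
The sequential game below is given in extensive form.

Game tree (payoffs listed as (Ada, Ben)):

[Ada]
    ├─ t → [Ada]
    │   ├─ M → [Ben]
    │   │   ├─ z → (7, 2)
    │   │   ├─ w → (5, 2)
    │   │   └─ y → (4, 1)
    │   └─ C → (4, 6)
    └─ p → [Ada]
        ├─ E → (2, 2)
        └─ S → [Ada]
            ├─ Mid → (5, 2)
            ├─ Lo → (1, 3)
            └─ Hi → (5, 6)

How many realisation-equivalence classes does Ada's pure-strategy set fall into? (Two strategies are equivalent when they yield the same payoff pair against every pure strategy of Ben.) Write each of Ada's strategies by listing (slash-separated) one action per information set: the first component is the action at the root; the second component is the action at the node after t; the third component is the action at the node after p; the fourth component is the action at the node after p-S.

Ada has 24 pure strategies: t/M/E/Mid, t/M/E/Lo, t/M/E/Hi, t/M/S/Mid, t/M/S/Lo, t/M/S/Hi, t/C/E/Mid, t/C/E/Lo, t/C/E/Hi, t/C/S/Mid, t/C/S/Lo, t/C/S/Hi, p/M/E/Mid, p/M/E/Lo, p/M/E/Hi, p/M/S/Mid, p/M/S/Lo, p/M/S/Hi, p/C/E/Mid, p/C/E/Lo, p/C/E/Hi, p/C/S/Mid, p/C/S/Lo, p/C/S/Hi. Columns: z, w, y.
{t/M/E/Mid, t/M/E/Lo, t/M/E/Hi, t/M/S/Mid, t/M/S/Lo, t/M/S/Hi} → row (7,2) (5,2) (4,1)
{t/C/E/Mid, t/C/E/Lo, t/C/E/Hi, t/C/S/Mid, t/C/S/Lo, t/C/S/Hi} → row (4,6) (4,6) (4,6)
{p/M/E/Mid, p/M/E/Lo, p/M/E/Hi, p/C/E/Mid, p/C/E/Lo, p/C/E/Hi} → row (2,2) (2,2) (2,2)
{p/M/S/Mid, p/C/S/Mid} → row (5,2) (5,2) (5,2)
{p/M/S/Lo, p/C/S/Lo} → row (1,3) (1,3) (1,3)
{p/M/S/Hi, p/C/S/Hi} → row (5,6) (5,6) (5,6)
That's 6 distinct rows out of 24 strategies.

6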